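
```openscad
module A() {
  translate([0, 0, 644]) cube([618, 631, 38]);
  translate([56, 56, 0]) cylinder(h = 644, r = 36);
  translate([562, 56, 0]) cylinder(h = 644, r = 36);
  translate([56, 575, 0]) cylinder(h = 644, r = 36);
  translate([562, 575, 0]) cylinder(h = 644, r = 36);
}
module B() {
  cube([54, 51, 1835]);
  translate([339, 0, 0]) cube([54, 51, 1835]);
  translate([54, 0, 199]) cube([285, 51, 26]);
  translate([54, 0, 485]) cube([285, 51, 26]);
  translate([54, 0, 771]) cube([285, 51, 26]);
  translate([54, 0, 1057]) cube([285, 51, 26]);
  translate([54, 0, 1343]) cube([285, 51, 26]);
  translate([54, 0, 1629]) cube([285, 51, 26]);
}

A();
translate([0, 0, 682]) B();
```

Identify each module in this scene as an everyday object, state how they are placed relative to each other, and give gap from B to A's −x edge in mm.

The ladder's min-x is at 0; the table's min-x is 0; gap = 0 mm.

A is a table. B is a ladder. The ladder is on top of the table. The gap from the ladder to the table's −x edge is 0 mm.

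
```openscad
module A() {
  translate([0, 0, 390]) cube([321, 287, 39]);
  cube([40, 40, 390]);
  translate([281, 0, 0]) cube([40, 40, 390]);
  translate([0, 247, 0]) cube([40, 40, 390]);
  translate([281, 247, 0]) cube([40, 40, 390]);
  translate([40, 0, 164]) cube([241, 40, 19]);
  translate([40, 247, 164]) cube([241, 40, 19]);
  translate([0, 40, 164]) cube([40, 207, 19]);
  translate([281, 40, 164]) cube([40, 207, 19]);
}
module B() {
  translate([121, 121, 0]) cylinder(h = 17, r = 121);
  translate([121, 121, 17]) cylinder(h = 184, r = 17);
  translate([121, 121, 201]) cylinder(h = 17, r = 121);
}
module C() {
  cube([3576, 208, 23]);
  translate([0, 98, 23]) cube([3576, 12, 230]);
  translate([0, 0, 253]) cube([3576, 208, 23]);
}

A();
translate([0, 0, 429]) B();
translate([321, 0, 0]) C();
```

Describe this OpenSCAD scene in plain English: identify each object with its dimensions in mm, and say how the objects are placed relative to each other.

A is a simple wooden stool: a rectangular seat 321 mm (x) by 287 mm (y), 39 mm thick, top face at z = 429 mm, on four square legs, each 40×40 mm in cross-section. The legs rest on z = 0, each flush with a corner of the seat. Four stretchers, 40 mm wide and 19 mm tall, connect adjacent legs with their undersides at z = 164 mm, each running between the inner faces of the legs it joins and aligned with the legs' outer faces on the other axis.

B is a spool: two coaxial disc flanges of radius 121 mm and thickness 17 mm, joined by a core cylinder of radius 17 mm and height 184 mm. The lower flange rests on z = 0 and the three cylinders share a vertical axis.

C is an I-beam lying along x, 3576 mm long. Overall section height 276 mm. Two flanges 208 mm wide (y) and 23 mm thick, one on the floor and one at the top; a web 12 mm thick runs between them, centred on the flange width.

The spool is on top of the stool. The I-beam is against the stool's +x side, with their −y faces flush.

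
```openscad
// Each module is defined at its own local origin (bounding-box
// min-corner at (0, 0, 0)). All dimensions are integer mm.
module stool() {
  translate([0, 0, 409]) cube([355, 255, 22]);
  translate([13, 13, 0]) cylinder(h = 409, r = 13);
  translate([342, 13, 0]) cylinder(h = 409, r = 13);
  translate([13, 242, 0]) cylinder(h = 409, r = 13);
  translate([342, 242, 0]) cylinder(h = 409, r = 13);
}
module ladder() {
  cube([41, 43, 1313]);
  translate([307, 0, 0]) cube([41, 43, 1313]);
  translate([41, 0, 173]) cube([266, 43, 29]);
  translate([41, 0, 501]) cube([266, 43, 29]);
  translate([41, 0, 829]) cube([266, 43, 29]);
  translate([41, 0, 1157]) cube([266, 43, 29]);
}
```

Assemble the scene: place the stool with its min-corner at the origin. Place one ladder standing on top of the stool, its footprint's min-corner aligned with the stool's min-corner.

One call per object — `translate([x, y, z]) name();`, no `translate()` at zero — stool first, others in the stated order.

stool();
translate([0, 0, 431]) ladder();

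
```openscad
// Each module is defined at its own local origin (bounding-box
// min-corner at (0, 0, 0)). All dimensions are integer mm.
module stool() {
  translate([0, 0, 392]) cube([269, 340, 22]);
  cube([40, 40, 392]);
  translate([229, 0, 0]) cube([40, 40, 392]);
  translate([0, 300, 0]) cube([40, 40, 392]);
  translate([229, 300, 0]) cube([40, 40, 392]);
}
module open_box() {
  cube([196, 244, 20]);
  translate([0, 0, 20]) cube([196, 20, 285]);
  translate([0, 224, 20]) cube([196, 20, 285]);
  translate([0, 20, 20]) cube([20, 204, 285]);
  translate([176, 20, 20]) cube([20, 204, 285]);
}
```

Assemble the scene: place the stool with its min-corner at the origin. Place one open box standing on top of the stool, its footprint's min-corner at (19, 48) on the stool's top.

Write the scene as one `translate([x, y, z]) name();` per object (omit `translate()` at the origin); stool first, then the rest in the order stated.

stool();
translate([19, 48, 414]) open_box();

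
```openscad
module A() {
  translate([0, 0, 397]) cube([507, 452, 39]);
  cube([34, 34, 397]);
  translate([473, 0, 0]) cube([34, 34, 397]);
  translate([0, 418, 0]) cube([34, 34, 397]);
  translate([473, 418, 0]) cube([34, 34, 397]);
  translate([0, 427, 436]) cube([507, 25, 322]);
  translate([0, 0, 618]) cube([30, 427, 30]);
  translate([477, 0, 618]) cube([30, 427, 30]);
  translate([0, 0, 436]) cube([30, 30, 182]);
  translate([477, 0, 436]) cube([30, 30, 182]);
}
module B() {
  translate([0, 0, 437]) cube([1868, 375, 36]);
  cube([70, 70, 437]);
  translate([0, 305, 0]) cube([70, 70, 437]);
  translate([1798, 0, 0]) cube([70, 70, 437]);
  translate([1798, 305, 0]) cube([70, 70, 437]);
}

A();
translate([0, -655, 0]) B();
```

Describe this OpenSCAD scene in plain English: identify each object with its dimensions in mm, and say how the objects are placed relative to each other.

A is a chair. The seat is a 507×452×39 mm slab with its top at z = 436 mm, on four 34×34 mm corner legs (flush with the seat edges, standing on z = 0). A flat backrest 25 mm thick, 322 mm tall, spans the full seat width and rises from the seat top along its +y edge, rear face flush with the rear of the seat. Two armrests of 30×30 mm section run along each side from the seat's front edge to the front of the backrest, top faces 212 mm above the seat top and outer faces flush with the seat's x-edges; a 30×30 mm post under the front of each armrest stands on the seat at the front corner.

B is a long wooden bench with a 1868 mm (x) × 375 mm (y) seat, 36 mm thick, its top surface 473 mm above the floor. Four 70 mm square legs at the seat corners, flush with the edges, run from z = 0 to the seat underside.

The bench is on the floor beside the chair on its −y side.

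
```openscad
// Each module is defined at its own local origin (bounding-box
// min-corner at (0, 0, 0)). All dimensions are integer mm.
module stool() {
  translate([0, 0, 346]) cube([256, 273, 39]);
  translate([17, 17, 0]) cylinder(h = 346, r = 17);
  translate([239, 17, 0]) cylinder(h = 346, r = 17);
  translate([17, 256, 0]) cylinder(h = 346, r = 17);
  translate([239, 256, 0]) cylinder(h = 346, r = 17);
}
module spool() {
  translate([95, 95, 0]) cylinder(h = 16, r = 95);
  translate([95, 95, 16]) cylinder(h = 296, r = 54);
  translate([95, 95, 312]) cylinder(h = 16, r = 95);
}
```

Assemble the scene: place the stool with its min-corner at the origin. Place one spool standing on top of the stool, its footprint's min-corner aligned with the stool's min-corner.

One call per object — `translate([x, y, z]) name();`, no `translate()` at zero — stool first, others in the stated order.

stool();
translate([0, 0, 385]) spool();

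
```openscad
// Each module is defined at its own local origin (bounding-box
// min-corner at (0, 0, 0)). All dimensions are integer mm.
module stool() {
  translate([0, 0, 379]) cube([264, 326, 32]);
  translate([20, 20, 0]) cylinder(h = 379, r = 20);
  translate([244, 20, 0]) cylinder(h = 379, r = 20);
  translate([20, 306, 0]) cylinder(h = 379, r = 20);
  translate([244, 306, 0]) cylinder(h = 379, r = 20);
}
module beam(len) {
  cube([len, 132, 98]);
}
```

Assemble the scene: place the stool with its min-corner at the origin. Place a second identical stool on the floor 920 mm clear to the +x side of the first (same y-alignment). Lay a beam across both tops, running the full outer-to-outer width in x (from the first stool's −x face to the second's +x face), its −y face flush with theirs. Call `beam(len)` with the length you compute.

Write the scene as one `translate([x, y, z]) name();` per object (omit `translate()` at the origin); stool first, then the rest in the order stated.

stool();
translate([1184, 0, 0]) stool();
translate([0, 0, 411]) beam(1448);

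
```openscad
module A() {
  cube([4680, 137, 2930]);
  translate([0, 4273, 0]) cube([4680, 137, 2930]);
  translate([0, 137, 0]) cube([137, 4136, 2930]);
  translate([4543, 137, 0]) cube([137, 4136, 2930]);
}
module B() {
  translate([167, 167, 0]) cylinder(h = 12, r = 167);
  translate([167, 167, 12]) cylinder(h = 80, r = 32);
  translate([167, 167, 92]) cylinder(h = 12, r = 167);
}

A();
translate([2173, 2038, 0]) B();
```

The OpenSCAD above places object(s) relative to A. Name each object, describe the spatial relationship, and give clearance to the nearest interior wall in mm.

Clearances: x = 2036, y = 1901; minimum 1901 mm.

A is a house frame. B is a spool. The spool sits inside the house frame, centred. The clearance to the nearest interior wall is 1901 mm.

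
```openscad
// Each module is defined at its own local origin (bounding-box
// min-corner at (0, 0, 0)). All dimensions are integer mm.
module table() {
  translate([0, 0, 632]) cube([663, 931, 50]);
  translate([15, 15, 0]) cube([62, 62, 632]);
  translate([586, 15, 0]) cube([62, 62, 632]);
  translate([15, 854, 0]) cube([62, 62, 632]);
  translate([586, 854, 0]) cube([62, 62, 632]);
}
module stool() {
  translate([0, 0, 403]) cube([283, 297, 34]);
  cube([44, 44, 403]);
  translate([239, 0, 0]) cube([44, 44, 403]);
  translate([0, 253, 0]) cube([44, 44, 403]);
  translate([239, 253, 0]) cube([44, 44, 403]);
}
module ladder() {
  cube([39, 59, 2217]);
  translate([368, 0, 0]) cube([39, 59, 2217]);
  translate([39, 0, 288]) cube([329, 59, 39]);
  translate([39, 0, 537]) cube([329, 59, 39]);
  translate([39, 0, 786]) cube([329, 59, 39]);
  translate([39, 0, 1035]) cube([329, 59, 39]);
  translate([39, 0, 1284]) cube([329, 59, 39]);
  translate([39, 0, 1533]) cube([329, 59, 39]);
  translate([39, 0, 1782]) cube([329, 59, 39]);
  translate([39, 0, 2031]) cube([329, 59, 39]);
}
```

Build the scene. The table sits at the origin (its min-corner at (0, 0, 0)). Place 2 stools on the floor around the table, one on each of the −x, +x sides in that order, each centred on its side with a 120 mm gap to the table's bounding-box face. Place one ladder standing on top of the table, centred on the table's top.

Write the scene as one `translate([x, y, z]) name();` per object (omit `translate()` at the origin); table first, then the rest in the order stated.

table();
translate([-403, 317, 0]) stool();
translate([783, 317, 0]) stool();
translate([128, 436, 682]) ladder();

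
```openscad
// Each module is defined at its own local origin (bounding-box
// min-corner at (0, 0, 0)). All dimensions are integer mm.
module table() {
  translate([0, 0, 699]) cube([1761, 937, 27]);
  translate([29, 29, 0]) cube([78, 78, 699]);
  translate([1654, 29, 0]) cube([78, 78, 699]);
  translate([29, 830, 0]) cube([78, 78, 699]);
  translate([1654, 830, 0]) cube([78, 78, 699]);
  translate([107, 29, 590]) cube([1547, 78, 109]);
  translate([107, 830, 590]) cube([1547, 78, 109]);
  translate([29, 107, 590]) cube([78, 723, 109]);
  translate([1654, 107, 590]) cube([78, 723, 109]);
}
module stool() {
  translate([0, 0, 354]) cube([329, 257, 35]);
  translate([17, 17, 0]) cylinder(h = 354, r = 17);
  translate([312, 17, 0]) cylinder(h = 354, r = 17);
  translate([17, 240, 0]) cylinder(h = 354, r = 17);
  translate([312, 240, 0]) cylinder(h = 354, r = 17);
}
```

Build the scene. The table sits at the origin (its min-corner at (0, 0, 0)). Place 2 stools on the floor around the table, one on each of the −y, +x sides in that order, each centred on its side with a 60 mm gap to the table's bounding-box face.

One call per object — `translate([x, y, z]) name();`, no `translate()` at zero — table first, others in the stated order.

table();
translate([716, -317, 0]) stool();
translate([1821, 340, 0]) stool();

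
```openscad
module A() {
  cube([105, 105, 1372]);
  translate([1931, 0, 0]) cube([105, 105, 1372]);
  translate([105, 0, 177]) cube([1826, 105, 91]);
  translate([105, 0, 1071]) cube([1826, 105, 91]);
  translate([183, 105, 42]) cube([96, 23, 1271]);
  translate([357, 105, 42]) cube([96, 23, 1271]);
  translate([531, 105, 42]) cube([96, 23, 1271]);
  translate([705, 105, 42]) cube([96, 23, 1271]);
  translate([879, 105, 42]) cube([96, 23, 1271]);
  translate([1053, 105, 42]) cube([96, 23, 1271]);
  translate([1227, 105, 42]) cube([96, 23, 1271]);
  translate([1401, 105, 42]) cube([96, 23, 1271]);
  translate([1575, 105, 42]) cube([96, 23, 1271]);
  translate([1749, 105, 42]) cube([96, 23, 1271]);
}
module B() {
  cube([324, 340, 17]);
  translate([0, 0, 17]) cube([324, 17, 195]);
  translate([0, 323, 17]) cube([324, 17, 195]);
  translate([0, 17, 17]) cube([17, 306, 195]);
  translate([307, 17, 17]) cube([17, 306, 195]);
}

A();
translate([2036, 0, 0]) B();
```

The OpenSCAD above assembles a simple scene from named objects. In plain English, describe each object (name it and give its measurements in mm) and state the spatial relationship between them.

A is a fence section. Two 105×105 mm posts, 1372 mm tall, stand on the floor with a clear span of 1826 mm between their inner faces. Two horizontal rails of 105×91 mm section span the gap between the posts with their undersides at z = 177 mm and z = 1071 mm, flush with the posts' −y face. 10 pickets, each 96 mm wide, 23 mm thick and 1271 mm tall, are fixed to the +y face of the rails with their bottoms at z = 42 mm, evenly spaced across the span with equal gaps (rounded down to the nearest mm) at the −x end and between each pair — any rounding remainder accumulates at the +x end.

B is an open storage box with external size 324×340×212 mm and wall thickness 17 mm (the base is also 17 mm thick). The base covers the whole footprint; the four walls stand on the base, with the y-facing walls full-width and the x-facing walls fitting between their inner faces.

The open box is against the fence section's +x side, with their −y faces flush.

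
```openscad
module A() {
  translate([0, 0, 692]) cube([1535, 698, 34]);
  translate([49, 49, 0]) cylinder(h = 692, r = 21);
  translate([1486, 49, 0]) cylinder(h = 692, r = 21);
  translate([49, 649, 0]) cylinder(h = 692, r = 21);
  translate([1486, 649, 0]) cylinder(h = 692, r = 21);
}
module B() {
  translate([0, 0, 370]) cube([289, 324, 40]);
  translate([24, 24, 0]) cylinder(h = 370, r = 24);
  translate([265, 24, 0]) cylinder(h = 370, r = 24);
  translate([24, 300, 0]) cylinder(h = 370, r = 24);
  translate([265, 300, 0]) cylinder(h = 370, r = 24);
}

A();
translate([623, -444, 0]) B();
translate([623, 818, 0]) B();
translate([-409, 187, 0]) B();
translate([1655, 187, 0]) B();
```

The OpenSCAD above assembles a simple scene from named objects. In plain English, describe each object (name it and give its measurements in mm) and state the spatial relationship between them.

A is a rectangular dining table. The top is 1535×698×34 mm with its upper surface at z = 726 mm. It stands on four round legs of 42 mm diameter, each leg's bounding box inset 28 mm from the nearest pair of top edges, running from the floor to the underside of the top.

B is a four-legged stool. The seat is a 289×324×40 mm slab whose top surface is at z = 410 mm; four round legs, each 48 mm in diameter, run from the floor (z = 0) to the underside of the seat, each leg's axis is inset half a diameter from the nearest pair of seat edges (so the leg's bounding box is flush with the corner).

Four stools sit around the table at the −y, +y, −x, +x sides.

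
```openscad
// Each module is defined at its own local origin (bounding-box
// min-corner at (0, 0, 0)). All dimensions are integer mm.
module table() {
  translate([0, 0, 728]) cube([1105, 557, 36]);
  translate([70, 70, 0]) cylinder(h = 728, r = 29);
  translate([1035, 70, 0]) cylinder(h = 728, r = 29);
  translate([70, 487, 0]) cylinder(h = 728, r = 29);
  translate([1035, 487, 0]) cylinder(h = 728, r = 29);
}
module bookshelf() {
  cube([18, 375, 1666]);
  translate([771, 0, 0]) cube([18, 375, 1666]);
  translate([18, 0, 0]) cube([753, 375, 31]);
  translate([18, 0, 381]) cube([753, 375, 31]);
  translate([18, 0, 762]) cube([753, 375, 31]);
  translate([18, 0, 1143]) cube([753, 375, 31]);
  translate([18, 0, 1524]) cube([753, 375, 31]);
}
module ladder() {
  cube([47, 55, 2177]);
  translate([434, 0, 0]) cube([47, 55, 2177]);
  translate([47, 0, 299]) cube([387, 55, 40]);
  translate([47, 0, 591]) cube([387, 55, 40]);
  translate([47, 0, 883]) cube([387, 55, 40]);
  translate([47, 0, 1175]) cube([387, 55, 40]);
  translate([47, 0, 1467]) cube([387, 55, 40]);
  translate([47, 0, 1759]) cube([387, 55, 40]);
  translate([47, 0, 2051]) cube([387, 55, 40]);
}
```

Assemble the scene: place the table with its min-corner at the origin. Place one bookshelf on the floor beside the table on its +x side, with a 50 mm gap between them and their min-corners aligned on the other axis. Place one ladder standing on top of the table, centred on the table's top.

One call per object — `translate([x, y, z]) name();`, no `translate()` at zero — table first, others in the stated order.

table();
translate([1155, 0, 0]) bookshelf();
translate([312, 251, 764]) ladder();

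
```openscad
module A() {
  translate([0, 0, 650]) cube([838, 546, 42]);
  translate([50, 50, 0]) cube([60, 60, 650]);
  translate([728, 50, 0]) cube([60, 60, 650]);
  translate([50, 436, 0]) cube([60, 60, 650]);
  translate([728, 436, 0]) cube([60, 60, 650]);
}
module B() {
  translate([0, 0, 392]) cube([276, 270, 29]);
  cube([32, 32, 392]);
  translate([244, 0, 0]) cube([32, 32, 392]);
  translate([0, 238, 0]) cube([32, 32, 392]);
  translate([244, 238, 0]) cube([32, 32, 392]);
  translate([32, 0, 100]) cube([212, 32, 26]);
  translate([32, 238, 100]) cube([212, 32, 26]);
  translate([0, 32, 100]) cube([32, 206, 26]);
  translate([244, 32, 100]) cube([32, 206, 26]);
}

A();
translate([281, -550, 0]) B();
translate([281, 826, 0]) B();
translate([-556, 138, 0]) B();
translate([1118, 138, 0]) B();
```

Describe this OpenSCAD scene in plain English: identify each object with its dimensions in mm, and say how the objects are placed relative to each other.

A is a table with a 838×546 mm rectangular top, 42 mm thick, top surface at z = 692 mm, supported by four 60×60 mm square legs, each inset 50 mm from the nearest pair of top edges, running from the floor.

B is a four-legged stool. The seat is 276×270 mm, 29 mm thick, top at z = 421 mm. It stands on four square legs, each 32×32 mm in cross-section, from z = 0 to the seat underside, each flush with a corner of the seat. Four stretchers, 32 mm wide and 26 mm tall, connect adjacent legs with their undersides at z = 100 mm, each running between the inner faces of the legs it joins and aligned with the legs' outer faces on the other axis.

Four stools sit around the table at the −y, +y, −x, +x sides.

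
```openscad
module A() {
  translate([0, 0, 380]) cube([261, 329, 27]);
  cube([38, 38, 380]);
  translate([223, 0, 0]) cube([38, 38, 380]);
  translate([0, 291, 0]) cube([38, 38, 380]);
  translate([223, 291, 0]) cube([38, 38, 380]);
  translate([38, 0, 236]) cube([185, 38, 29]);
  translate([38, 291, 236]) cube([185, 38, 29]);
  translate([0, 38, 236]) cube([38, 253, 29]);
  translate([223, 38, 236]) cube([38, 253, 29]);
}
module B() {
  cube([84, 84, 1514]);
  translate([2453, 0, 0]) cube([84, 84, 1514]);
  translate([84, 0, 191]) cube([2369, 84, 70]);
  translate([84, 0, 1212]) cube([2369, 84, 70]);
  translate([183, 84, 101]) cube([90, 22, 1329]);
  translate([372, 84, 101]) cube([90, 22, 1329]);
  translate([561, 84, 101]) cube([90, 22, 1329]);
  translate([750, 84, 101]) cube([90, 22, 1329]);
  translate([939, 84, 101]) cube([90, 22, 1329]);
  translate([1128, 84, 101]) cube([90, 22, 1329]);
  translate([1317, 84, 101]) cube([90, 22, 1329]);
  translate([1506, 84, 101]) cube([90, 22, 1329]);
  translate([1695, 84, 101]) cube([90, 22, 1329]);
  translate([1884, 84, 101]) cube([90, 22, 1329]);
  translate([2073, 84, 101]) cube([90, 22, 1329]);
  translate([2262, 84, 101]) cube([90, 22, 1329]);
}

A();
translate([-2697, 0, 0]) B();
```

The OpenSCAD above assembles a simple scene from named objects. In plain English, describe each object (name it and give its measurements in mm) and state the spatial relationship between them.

A is a four-legged stool. The seat is a 261×329×27 mm slab whose top surface is at z = 407 mm; four square legs, each 38×38 mm in cross-section, run from the floor (z = 0) to the underside of the seat, each flush with a corner of the seat. Four stretchers, 38 mm wide and 29 mm tall, connect adjacent legs with their undersides at z = 236 mm, each running between the inner faces of the legs it joins and aligned with the legs' outer faces on the other axis.

B is a fence section. Two 84×84 mm posts, 1514 mm tall, stand on the floor with a clear span of 2369 mm between their inner faces. Two horizontal rails of 84×70 mm section span the gap between the posts with their undersides at z = 191 mm and z = 1212 mm, flush with the posts' −y face. 12 pickets, each 90 mm wide, 22 mm thick and 1329 mm tall, are fixed to the +y face of the rails with their bottoms at z = 101 mm, evenly spaced across the span with equal gaps (rounded down to the nearest mm) at the −x end and between each pair — any rounding remainder accumulates at the +x end.

The fence section is on the floor beside the stool on its −x side.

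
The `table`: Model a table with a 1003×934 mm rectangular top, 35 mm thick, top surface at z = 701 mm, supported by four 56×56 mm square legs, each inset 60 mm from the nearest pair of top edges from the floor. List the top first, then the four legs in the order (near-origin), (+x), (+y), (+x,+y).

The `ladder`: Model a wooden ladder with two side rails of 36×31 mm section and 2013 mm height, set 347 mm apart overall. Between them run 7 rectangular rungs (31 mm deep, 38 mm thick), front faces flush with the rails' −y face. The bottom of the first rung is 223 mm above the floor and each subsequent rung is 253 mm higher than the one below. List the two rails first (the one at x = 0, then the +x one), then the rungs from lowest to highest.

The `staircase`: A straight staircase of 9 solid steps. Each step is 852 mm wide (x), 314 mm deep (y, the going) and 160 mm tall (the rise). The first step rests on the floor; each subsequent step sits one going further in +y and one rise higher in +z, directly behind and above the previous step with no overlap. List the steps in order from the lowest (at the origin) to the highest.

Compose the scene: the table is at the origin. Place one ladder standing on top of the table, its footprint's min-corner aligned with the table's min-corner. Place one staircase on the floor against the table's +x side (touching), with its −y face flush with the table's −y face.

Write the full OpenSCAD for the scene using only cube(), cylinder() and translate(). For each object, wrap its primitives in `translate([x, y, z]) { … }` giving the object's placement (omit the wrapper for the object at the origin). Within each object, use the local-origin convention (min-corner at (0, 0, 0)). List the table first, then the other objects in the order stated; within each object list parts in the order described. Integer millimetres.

translate([0, 0, 666]) cube([1003, 934, 35]);
translate([60, 60, 0]) cube([56, 56, 666]);
translate([887, 60, 0]) cube([56, 56, 666]);
translate([60, 818, 0]) cube([56, 56, 666]);
translate([887, 818, 0]) cube([56, 56, 666]);
translate([0, 0, 701]) {
  cube([36, 31, 2013]);
  translate([311, 0, 0]) cube([36, 31, 2013]);
  translate([36, 0, 223]) cube([275, 31, 38]);
  translate([36, 0, 476]) cube([275, 31, 38]);
  translate([36, 0, 729]) cube([275, 31, 38]);
  translate([36, 0, 982]) cube([275, 31, 38]);
  translate([36, 0, 1235]) cube([275, 31, 38]);
  translate([36, 0, 1488]) cube([275, 31, 38]);
  translate([36, 0, 1741]) cube([275, 31, 38]);
}
translate([1003, 0, 0]) {
  cube([852, 314, 160]);
  translate([0, 314, 160]) cube([852, 314, 160]);
  translate([0, 628, 320]) cube([852, 314, 160]);
  translate([0, 942, 480]) cube([852, 314, 160]);
  translate([0, 1256, 640]) cube([852, 314, 160]);
  translate([0, 1570, 800]) cube([852, 314, 160]);
  translate([0, 1884, 960]) cube([852, 314, 160]);
  translate([0, 2198, 1120]) cube([852, 314, 160]);
  translate([0, 2512, 1280]) cube([852, 314, 160]);
}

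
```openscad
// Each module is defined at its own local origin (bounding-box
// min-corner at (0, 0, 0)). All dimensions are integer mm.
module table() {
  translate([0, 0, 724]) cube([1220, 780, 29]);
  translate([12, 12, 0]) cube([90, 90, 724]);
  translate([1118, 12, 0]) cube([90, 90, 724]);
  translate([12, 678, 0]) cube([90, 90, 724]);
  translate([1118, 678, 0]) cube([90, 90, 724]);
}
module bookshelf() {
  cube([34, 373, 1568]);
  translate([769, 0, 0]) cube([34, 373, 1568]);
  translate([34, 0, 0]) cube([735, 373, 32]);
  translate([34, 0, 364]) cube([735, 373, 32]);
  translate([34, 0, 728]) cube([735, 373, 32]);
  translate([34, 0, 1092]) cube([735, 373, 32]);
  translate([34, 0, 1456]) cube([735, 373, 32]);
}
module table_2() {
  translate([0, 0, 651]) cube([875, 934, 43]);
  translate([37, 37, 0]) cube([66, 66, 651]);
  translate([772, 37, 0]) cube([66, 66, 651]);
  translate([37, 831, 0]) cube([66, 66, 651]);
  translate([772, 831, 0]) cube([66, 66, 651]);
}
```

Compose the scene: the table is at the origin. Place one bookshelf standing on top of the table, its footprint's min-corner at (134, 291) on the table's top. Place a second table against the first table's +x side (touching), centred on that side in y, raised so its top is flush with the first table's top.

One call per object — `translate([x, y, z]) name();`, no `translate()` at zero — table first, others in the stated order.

table();
translate([134, 291, 753]) bookshelf();
translate([1220, -77, 59]) table_2();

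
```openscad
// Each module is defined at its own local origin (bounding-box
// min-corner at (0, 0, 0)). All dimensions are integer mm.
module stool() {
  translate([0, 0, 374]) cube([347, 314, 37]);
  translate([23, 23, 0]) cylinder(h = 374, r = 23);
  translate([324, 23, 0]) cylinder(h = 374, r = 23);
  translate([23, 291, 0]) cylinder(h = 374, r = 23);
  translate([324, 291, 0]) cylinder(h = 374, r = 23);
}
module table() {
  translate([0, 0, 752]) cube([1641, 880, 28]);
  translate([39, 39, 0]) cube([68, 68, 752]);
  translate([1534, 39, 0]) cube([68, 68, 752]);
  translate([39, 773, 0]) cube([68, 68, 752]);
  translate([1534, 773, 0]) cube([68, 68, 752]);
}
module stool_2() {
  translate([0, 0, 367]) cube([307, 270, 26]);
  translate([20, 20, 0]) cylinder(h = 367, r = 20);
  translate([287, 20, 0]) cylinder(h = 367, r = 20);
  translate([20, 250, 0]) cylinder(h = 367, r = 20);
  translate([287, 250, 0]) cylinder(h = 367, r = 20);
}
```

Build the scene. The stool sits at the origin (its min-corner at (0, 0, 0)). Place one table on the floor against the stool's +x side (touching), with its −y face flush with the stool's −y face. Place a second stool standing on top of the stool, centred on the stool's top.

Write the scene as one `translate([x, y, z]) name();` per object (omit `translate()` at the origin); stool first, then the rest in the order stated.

stool();
translate([347, 0, 0]) table();
translate([20, 22, 411]) stool_2();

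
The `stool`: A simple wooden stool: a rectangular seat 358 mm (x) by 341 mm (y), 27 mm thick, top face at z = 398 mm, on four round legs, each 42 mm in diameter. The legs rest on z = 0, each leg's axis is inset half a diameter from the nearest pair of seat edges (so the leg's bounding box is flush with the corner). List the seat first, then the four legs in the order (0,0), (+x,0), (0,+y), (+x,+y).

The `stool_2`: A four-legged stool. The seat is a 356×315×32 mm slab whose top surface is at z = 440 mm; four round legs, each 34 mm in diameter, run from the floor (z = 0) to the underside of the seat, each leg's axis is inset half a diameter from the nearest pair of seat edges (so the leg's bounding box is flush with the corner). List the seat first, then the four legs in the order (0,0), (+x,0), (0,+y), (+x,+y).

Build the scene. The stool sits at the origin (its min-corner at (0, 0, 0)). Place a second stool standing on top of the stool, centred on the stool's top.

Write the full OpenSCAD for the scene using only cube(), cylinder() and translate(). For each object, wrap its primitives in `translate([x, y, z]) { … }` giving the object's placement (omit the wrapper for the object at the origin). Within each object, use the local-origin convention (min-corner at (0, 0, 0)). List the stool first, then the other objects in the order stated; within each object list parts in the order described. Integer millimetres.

translate([0, 0, 371]) cube([358, 341, 27]);
translate([21, 21, 0]) cylinder(h = 371, r = 21);
translate([337, 21, 0]) cylinder(h = 371, r = 21);
translate([21, 320, 0]) cylinder(h = 371, r = 21);
translate([337, 320, 0]) cylinder(h = 371, r = 21);
translate([1, 13, 398]) {
  translate([0, 0, 408]) cube([356, 315, 32]);
  translate([17, 17, 0]) cylinder(h = 408, r = 17);
  translate([339, 17, 0]) cylinder(h = 408, r = 17);
  translate([17, 298, 0]) cylinder(h = 408, r = 17);
  translate([339, 298, 0]) cylinder(h = 408, r = 17);
}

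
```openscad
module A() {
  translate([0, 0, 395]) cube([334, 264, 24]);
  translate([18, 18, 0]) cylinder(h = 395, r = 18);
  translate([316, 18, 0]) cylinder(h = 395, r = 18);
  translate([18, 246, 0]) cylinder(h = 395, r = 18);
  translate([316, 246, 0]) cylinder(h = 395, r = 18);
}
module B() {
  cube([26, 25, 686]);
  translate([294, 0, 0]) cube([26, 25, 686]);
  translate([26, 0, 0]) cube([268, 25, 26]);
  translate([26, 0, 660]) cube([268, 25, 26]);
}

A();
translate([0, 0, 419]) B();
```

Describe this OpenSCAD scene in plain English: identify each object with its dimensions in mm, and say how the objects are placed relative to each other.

A is a four-legged stool. The seat is a 334×264×24 mm slab whose top surface is at z = 419 mm; four round legs, each 36 mm in diameter, run from the floor (z = 0) to the underside of the seat, each leg's axis is inset half a diameter from the nearest pair of seat edges (so the leg's bounding box is flush with the corner).

B is a rectangular picture frame lying in the x–z plane (depth along y). The opening is 268 mm wide (x) by 634 mm tall (z), surrounded by a border 26 mm wide on all four sides. The frame is 25 mm deep and is made of two full-height vertical stiles with two horizontal rails fitted between them.

The picture frame is on top of the stool.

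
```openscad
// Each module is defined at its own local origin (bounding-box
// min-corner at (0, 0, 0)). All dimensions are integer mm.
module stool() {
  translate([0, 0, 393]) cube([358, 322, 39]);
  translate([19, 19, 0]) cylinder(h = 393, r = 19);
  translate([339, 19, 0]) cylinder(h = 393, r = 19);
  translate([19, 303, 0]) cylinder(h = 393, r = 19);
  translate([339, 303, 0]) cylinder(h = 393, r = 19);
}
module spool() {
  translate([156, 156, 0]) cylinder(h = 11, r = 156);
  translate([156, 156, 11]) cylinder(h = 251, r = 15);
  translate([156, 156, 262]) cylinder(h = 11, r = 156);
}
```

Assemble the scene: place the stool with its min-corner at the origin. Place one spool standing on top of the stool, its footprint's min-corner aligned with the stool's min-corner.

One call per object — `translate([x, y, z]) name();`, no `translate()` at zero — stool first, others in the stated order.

stool();
translate([0, 0, 432]) spool();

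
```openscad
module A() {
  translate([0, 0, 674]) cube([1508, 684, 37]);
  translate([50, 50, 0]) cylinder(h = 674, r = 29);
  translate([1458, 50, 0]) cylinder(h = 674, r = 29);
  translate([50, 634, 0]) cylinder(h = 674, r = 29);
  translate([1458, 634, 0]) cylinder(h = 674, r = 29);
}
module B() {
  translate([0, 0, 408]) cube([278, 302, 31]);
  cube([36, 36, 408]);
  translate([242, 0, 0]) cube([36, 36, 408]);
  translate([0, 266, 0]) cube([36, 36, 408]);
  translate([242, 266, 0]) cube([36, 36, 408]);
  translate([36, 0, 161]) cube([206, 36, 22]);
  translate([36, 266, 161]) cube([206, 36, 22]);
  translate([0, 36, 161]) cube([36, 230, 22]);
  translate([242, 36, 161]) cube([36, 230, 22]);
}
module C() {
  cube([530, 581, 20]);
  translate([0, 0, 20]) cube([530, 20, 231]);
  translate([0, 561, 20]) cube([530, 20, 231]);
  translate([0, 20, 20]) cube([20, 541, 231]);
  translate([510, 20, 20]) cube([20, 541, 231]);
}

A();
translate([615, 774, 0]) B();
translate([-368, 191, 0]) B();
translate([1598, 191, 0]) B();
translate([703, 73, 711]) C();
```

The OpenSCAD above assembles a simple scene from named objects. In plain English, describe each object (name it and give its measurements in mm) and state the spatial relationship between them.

A is a rectangular dining table. The top is 1508×684×37 mm with its upper surface at z = 711 mm. It stands on four round legs of 58 mm diameter, each leg's bounding box inset 21 mm from the nearest pair of top edges, running from the floor to the underside of the top.

B is a simple wooden stool: a rectangular seat 278 mm (x) by 302 mm (y), 31 mm thick, top face at z = 439 mm, on four square legs, each 36×36 mm in cross-section. The legs rest on z = 0, each flush with a corner of the seat. Four stretchers, 36 mm wide and 22 mm tall, connect adjacent legs with their undersides at z = 161 mm, each running between the inner faces of the legs it joins and aligned with the legs' outer faces on the other axis.

C is an open-topped rectangular box: outside dimensions 530×581×251 mm, with a uniform wall and base thickness of 20 mm. The base is a full 530×581 slab on the floor; four walls sit on top of the base. The front and back walls (the −y and +y sides) span the full width; the two side walls fit between them.

Three stools sit around the table at the +y, −x, +x sides. The open box is on top of the table.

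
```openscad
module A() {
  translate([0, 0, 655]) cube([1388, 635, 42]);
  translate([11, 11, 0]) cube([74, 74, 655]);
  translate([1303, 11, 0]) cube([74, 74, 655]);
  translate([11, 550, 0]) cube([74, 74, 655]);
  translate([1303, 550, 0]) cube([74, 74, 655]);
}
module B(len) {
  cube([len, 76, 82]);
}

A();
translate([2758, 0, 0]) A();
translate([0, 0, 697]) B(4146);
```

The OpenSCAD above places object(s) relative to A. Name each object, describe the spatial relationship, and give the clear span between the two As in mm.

A is a table. B is a beam. A beam spans the tops of two tables. The clear span between the two tables is 1370 mm.

Second table starts at x = 2758; first ends at x = 1388; clear span = 2758 − 1388 = 1370 mm.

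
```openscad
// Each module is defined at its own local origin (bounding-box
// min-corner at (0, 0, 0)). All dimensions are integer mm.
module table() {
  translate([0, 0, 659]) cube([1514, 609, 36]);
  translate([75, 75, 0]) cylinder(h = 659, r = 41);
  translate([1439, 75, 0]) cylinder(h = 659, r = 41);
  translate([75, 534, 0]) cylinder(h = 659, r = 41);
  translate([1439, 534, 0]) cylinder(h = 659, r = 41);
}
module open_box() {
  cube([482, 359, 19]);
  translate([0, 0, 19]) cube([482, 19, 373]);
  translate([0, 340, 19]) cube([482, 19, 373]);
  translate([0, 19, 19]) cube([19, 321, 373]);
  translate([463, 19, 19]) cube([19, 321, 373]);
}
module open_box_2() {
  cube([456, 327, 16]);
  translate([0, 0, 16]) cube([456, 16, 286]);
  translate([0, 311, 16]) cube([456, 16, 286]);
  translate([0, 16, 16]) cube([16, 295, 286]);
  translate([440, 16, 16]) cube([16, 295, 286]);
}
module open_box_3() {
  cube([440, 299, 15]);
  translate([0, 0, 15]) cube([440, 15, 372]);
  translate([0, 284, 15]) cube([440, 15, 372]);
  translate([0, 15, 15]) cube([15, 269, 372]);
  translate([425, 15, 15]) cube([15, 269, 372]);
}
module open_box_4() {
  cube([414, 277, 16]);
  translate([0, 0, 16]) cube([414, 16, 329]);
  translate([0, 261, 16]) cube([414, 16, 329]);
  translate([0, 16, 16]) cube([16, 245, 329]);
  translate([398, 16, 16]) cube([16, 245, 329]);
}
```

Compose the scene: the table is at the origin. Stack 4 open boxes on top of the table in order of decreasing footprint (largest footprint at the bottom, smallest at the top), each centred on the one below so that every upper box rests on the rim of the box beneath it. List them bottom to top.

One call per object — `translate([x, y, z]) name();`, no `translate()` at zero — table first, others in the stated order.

table();
translate([516, 125, 695]) open_box();
translate([529, 141, 1087]) open_box_2();
translate([537, 155, 1389]) open_box_3();
translate([550, 166, 1776]) open_box_4();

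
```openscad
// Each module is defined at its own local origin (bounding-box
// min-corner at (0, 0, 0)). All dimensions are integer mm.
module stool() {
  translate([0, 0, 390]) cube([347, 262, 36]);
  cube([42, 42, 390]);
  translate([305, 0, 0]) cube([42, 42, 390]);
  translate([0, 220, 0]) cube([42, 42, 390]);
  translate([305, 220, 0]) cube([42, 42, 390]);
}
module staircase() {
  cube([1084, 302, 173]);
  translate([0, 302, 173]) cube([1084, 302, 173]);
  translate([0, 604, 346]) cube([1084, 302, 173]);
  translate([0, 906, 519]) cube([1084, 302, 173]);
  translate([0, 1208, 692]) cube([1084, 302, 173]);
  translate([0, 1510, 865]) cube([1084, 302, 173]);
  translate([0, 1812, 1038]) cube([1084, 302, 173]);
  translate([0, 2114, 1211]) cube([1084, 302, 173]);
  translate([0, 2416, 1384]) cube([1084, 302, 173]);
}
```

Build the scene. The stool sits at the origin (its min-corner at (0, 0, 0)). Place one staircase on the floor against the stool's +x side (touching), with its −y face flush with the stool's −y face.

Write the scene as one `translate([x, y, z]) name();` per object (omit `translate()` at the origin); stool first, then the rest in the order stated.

stool();
translate([347, 0, 0]) staircase();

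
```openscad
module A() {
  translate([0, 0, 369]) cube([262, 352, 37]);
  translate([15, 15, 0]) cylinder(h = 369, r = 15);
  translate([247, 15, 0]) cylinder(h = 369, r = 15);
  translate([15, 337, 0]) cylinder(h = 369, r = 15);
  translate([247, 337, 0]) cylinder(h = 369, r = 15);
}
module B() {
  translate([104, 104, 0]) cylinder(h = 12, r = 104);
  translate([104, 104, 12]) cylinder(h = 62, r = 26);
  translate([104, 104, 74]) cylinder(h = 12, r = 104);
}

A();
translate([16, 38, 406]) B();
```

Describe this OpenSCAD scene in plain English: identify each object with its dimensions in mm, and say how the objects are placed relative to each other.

A is a four-legged stool. The seat is a 262×352×37 mm slab whose top surface is at z = 406 mm; four round legs, each 30 mm in diameter, run from the floor (z = 0) to the underside of the seat, each leg's axis is inset half a diameter from the nearest pair of seat edges (so the leg's bounding box is flush with the corner).

B is a spool: two coaxial disc flanges of radius 104 mm and thickness 12 mm, joined by a core cylinder of radius 26 mm and height 62 mm. The lower flange rests on z = 0 and the three cylinders share a vertical axis.

The spool is on top of the stool.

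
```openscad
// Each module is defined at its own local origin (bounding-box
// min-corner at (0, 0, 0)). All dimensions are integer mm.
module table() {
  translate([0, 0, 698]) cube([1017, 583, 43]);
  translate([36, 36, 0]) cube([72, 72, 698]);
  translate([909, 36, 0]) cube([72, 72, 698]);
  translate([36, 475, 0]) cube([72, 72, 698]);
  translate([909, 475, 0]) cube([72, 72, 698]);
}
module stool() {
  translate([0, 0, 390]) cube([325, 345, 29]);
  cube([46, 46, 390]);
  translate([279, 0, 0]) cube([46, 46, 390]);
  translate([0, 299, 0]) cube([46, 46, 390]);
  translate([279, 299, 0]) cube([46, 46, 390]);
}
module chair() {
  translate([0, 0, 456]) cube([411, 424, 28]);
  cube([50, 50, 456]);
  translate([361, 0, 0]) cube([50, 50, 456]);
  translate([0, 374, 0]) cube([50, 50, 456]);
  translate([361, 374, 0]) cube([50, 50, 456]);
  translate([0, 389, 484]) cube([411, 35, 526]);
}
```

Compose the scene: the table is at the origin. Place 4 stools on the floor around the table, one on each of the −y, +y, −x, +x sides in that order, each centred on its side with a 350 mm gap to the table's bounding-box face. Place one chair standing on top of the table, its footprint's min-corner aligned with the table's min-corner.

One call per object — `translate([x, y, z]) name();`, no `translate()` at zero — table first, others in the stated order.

table();
translate([346, -695, 0]) stool();
translate([346, 933, 0]) stool();
translate([-675, 119, 0]) stool();
translate([1367, 119, 0]) stool();
translate([0, 0, 741]) chair();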